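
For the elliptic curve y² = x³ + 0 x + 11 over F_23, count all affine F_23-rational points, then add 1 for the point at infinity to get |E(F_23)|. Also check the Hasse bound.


Affine points = {(1, 9), (1, 14), (4, 11), (4, 12), (7, 3), (7, 20), (9, 2), (9, 21), (11, 10), (11, 13), (13, 0), (14, 8), (14, 15), (16, 6), (16, 17), (17, 5), (17, 18), (18, 1), (18, 22), (19, 4), (19, 19), (21, 7), (21, 16)}; affine count = 23; |E(F_23)| = 24.

Discriminant check: Δ ∝ 4a³ + 27b² = 4·0³ + 27·11² = 4·0 + 27·121 ≡ 1 (mod 23). Nonzero ⇒ E is nonsingular.
For each x ∈ F_23, compute rhs = x³ + 0·x + 11 mod 23, then count y ∈ F_23 with y² ≡ rhs.
  x = 0: rhs = 11, matching y values: none (0 points).
  x = 1: rhs = 12, matching y values: 9, 14 (2 points).
  x = 2: rhs = 19, matching y values: none (0 points).
  x = 3: rhs = 15, matching y values: none (0 points).
  x = 4: rhs = 6, matching y values: 11, 12 (2 points).
  x = 5: rhs = 21, matching y values: none (0 points).
  x = 6: rhs = 20, matching y values: none (0 points).
  x = 7: rhs = 9, matching y values: 3, 20 (2 points).
  x = 8: rhs = 17, matching y values: none (0 points).
  x = 9: rhs = 4, matching y values: 2, 21 (2 points).
  x = 10: rhs = 22, matching y values: none (0 points).
  x = 11: rhs = 8, matching y values: 10, 13 (2 points).
  x = 12: rhs = 14, matching y values: none (0 points).
  x = 13: rhs = 0, matching y values: 0 (1 points).
  x = 14: rhs = 18, matching y values: 8, 15 (2 points).
  x = 15: rhs = 5, matching y values: none (0 points).
  x = 16: rhs = 13, matching y values: 6, 17 (2 points).
  x = 17: rhs = 2, matching y values: 5, 18 (2 points).
  x = 18: rhs = 1, matching y values: 1, 22 (2 points).
  x = 19: rhs = 16, matching y values: 4, 19 (2 points).
  x = 20: rhs = 7, matching y values: none (0 points).
  x = 21: rhs = 3, matching y values: 7, 16 (2 points).
  x = 22: rhs = 10, matching y values: none (0 points).
Total affine count: 23.
Full point count |E(F_23)| = 23 + 1 = 24.
Hasse bound: |24 − (23+1)| = |0| = 0 ≤ 2√23 ≈ 9.5917 ✓.


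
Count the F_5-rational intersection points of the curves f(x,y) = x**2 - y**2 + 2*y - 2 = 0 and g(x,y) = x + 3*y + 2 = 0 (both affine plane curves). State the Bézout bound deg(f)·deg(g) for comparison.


Common zeros: ∅; count = 0; Bézout bound = 2.

deg(f) = 2, deg(g) = 1, so Bézout bound = 2.
Scan x ∈ F_5. For each x, list the y ∈ F_5 with f(x, y) ≡ 0 and those with g(x, y) ≡ 0 (mod 5); the common zeros in that column are the intersection.
  x = 0: f ≡ 0 at y ∈ {3, 4}; g ≡ 0 at y ∈ {1}; common: ∅.
  x = 1: f ≡ 0 at y ∈ {1}; g ≡ 0 at y ∈ {4}; common: ∅.
  x = 2: f ≡ 0 at y ∈ ∅; g ≡ 0 at y ∈ {2}; common: ∅.
  x = 3: f ≡ 0 at y ∈ ∅; g ≡ 0 at y ∈ {0}; common: ∅.
  x = 4: f ≡ 0 at y ∈ {1}; g ≡ 0 at y ∈ {3}; common: ∅.
Collecting: common zeros = ∅, so the count is 0.
Comparison with the Bézout bound: 0 ≤ 2 = deg(f)·deg(g), as expected for curves with no common component (the affine F_5-count falls short of the bound because intersections may lie at infinity, over extension fields, or carry multiplicity).


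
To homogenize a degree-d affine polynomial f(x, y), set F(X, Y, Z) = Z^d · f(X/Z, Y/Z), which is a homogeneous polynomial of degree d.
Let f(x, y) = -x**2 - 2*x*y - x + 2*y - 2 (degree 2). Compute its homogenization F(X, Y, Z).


F(X, Y, Z) = -X**2 - 2*X*Y - X*Z + 2*Y*Z - 2*Z**2

deg(f) = 2.
Substitute x = X/Z, y = Y/Z into f, then multiply by Z^2.
  monomial -1·x^2·y^0 ↦ -1·X^2·Y^0·Z^0.
  monomial -2·x^1·y^1 ↦ -2·X^1·Y^1·Z^0.
  monomial -1·x^1·y^0 ↦ -1·X^1·Y^0·Z^1.
  monomial 2·x^0·y^1 ↦ 2·X^0·Y^1·Z^1.
  monomial -2·x^0·y^0 ↦ -2·X^0·Y^0·Z^2.
Collecting: F(X, Y, Z) = -X**2 - 2*X*Y - X*Z + 2*Y*Z - 2*Z**2.


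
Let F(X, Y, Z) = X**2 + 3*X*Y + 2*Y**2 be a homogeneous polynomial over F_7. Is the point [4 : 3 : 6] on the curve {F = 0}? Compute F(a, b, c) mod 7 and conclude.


F(4,3,6) ≡ 0 (mod 7); P is on the curve.

Evaluate F(4, 3, 6) term-by-term (mod 7).
  X**2 ↦ 1·16·1·1 = 16
  3*X*Y ↦ 3·4·3·1 = 36
  2*Y**2 ↦ 2·1·9·1 = 18
Sum: F(4, 3, 6) = (16) + (36) + (18) = 70.
Reducing mod 7: 70 ≡ 0 (mod 7).
Since F(a, b, c) ≡ 0 (mod 7), P lies on the curve.


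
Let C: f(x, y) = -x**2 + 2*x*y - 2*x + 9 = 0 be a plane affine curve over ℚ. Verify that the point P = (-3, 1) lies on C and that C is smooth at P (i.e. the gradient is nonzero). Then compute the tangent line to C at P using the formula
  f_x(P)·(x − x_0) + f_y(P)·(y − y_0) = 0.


Tangent line at P: 6*x - 6*y + 24 = 0.

Step 1: f(-3, 1) = 0, so P lies on C.
Step 2: partial derivatives
  f_x(x, y) = -2*x + 2*y - 2, f_y(x, y) = 2*x.
  f_x(P) = 6, f_y(P) = -6 (gradient nonzero, so P is smooth).
Step 3: tangent line at P: 6·(x − -3) + -6·(y − 1) = 0.
Expanding: 6*x - 6*y + 24 = 0.


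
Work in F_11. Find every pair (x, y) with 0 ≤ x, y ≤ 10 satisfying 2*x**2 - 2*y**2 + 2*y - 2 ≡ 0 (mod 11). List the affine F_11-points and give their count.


Affine F_11-points: {(1, 0), (1, 1), (3, 6), (5, 2), (5, 10), (6, 2), (6, 10), (8, 6), (10, 0), (10, 1)}; count = 10.

For each of the 121 pairs (x, y) ∈ F_11², evaluate f(x, y) mod 11. Record the zeros.
  x = 0: [0↦9, 1↦9, 2↦5, 3↦8, 4↦7, 5↦2, 6↦4, 7↦2, 8↦7, 9↦8, 10↦5]  zeros at y ∈ ∅
  x = 1: [0↦0, 1↦0, 2↦7, 3↦10, 4↦9, 5↦4, 6↦6, 7↦4, 8↦9, 9↦10, 10↦7]  zeros at y ∈ {0, 1}
  x = 2: [0↦6, 1↦6, 2↦2, 3↦5, 4↦4, 5↦10, 6↦1, 7↦10, 8↦4, 9↦5, 10↦2]  zeros at y ∈ ∅
  x = 3: [0↦5, 1↦5, 2↦1, 3↦4, 4↦3, 5↦9, 6↦0, 7↦9, 8↦3, 9↦4, 10↦1]  zeros at y ∈ {6}
  x = 4: [0↦8, 1↦8, 2↦4, 3↦7, 4↦6, 5↦1, 6↦3, 7↦1, 8↦6, 9↦7, 10↦4]  zeros at y ∈ ∅
  x = 5: [0↦4, 1↦4, 2↦0, 3↦3, 4↦2, 5↦8, 6↦10, 7↦8, 8↦2, 9↦3, 10↦0]  zeros at y ∈ {2, 10}
  x = 6: [0↦4, 1↦4, 2↦0, 3↦3, 4↦2, 5↦8, 6↦10, 7↦8, 8↦2, 9↦3, 10↦0]  zeros at y ∈ {2, 10}
  x = 7: [0↦8, 1↦8, 2↦4, 3↦7, 4↦6, 5↦1, 6↦3, 7↦1, 8↦6, 9↦7, 10↦4]  zeros at y ∈ ∅
  x = 8: [0↦5, 1↦5, 2↦1, 3↦4, 4↦3, 5↦9, 6↦0, 7↦9, 8↦3, 9↦4, 10↦1]  zeros at y ∈ {6}
  x = 9: [0↦6, 1↦6, 2↦2, 3↦5, 4↦4, 5↦10, 6↦1, 7↦10, 8↦4, 9↦5, 10↦2]  zeros at y ∈ ∅
  x = 10: [0↦0, 1↦0, 2↦7, 3↦10, 4↦9, 5↦4, 6↦6, 7↦4, 8↦9, 9↦10, 10↦7]  zeros at y ∈ {0, 1}
Collecting zeros: affine points = {(1, 0), (1, 1), (3, 6), (5, 2), (5, 10), (6, 2), (6, 10), (8, 6), (10, 0), (10, 1)}.
Total count |C(F_11)_aff| = 10.


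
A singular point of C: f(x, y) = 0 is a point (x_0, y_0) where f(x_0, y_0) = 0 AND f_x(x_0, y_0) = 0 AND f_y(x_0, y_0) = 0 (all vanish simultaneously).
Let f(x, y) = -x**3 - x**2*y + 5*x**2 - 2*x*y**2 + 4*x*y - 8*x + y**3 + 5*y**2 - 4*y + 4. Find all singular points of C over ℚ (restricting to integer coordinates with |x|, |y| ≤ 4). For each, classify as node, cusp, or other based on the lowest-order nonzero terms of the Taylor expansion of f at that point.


Singular points: {(2, 0)}; classification: node.

Compute partial derivatives:
  f_x = -3*x**2 - 2*x*y + 10*x - 2*y**2 + 4*y - 8.
  f_y = -x**2 - 4*x*y + 4*x + 3*y**2 + 10*y - 4.
Scan x_0 ∈ {−4, ..., 4}. For each x_0, f_y(x_0, y) is a polynomial in y; find its integer roots y ∈ {−4, ..., 4}, then test f_x and f at those candidates.
  x = -4: f_y(-4, y) = 3*y**2 + 26*y - 36; no integer root y with |y| ≤ 4.
  x = -3: f_y(-3, y) = 3*y**2 + 22*y - 25; vanishes at y ∈ {1}. (-3, 1): f_x = -57 ≠ 0.
  x = -2: f_y(-2, y) = 3*y**2 + 18*y - 16; no integer root y with |y| ≤ 4.
  x = -1: f_y(-1, y) = 3*y**2 + 14*y - 9; no integer root y with |y| ≤ 4.
  x = 0: f_y(0, y) = 3*y**2 + 10*y - 4; no integer root y with |y| ≤ 4.
  x = 1: f_y(1, y) = 3*y**2 + 6*y - 1; no integer root y with |y| ≤ 4.
  x = 2: f_y(2, y) = 3*y**2 + 2*y; vanishes at y ∈ {0}. (2, 0): f_x = 0, f = 0 — SINGULAR.
  x = 3: f_y(3, y) = 3*y**2 - 2*y - 1; vanishes at y ∈ {1}. (3, 1): f_x = -9 ≠ 0.
  x = 4: f_y(4, y) = 3*y**2 - 6*y - 4; no integer root y with |y| ≤ 4.
Only singular point on the grid: (2, 0).
Classify: substitute x = 2 + u, y = 0 + v and expand: f = -u**3 - u**2*v - u**2 - 2*u*v**2 + v**3 + v**2.
No constant or linear terms (consistent with a singular point). Quadratic part: -u**2 + v**2. Cubic part: -u**3 - u**2*v - 2*u*v**2 + v**3.
The quadratic part v**2 - u**2 = (v − u)(v + u) splits into two distinct linear factors, so there are two distinct tangent lines y − 0 = ±(x − 2) — this is a node (ordinary double point).
Classification: node.


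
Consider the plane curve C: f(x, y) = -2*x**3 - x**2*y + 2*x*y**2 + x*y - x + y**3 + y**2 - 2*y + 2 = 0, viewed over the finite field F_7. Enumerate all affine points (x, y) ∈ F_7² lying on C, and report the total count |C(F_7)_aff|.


Affine F_7-points: {(1, 5), (2, 1), (2, 4), (3, 2), (5, 2), (6, 6)}; count = 6.

For each of the 49 pairs (x, y) ∈ F_7², evaluate f(x, y) mod 7. Record the zeros.
  x = 0: [0↦2, 1↦2, 2↦3, 3↦4, 4↦4, 5↦2, 6↦4]  zeros at y ∈ ∅
  x = 1: [0↦6, 1↦1, 2↦1, 3↦5, 4↦5, 5↦0, 6↦3]  zeros at y ∈ {5}
  x = 2: [0↦5, 1↦0, 2↦4, 3↦2, 4↦0, 5↦4, 6↦6]  zeros at y ∈ {1, 4}
  x = 3: [0↦1, 1↦1, 2↦0, 3↦4, 4↦5, 5↦2, 6↦1]  zeros at y ∈ {2}
  x = 4: [0↦3, 1↦6, 2↦5, 3↦6, 4↦1, 5↦3, 6↦4]  zeros at y ∈ ∅
  x = 5: [0↦6, 1↦3, 2↦0, 3↦3, 4↦4, 5↦2, 6↦3]  zeros at y ∈ {2}
  x = 6: [0↦5, 1↦1, 2↦1, 3↦4, 4↦2, 5↦1, 6↦0]  zeros at y ∈ {6}
Collecting zeros: affine points = {(1, 5), (2, 1), (2, 4), (3, 2), (5, 2), (6, 6)}.
Total count |C(F_7)_aff| = 6.


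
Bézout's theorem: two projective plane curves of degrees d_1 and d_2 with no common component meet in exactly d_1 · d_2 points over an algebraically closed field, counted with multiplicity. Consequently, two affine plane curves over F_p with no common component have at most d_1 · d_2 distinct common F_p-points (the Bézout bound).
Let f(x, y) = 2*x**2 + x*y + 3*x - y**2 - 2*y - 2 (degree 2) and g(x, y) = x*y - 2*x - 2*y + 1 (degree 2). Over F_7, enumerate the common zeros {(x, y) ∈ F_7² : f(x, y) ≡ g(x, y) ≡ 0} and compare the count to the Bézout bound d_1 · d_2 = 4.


Common zeros: {(4, 0), (5, 3), (6, 1)}; count = 3; Bézout bound = 4.

deg(f) = 2, deg(g) = 2, so Bézout bound = 4.
Scan x ∈ F_7. For each x, list the y ∈ F_7 with f(x, y) ≡ 0 and those with g(x, y) ≡ 0 (mod 7); the common zeros in that column are the intersection.
  x = 0: f ≡ 0 at y ∈ ∅; g ≡ 0 at y ∈ {4}; common: ∅.
  x = 1: f ≡ 0 at y ∈ ∅; g ≡ 0 at y ∈ {6}; common: ∅.
  x = 2: f ≡ 0 at y ∈ ∅; g ≡ 0 at y ∈ ∅; common: ∅.
  x = 3: f ≡ 0 at y ∈ ∅; g ≡ 0 at y ∈ {5}; common: ∅.
  x = 4: f ≡ 0 at y ∈ {0, 2}; g ≡ 0 at y ∈ {0}; common: {0}.
  x = 5: f ≡ 0 at y ∈ {0, 3}; g ≡ 0 at y ∈ {3}; common: {3}.
  x = 6: f ≡ 0 at y ∈ {1, 3}; g ≡ 0 at y ∈ {1}; common: {1}.
Collecting: common zeros = {(4, 0), (5, 3), (6, 1)}, so the count is 3.
Comparison with the Bézout bound: 3 ≤ 4 = deg(f)·deg(g), as expected for curves with no common component (the affine F_7-count falls short of the bound because intersections may lie at infinity, over extension fields, or carry multiplicity).


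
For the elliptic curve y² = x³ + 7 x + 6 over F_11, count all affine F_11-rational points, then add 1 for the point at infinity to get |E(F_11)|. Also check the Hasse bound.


Affine points = {(1, 5), (1, 6), (5, 1), (5, 10), (6, 0), (10, 3), (10, 8)}; affine count = 7; |E(F_11)| = 8.

Discriminant check: Δ ∝ 4a³ + 27b² = 4·7³ + 27·6² = 4·343 + 27·36 ≡ 1 (mod 11). Nonzero ⇒ E is nonsingular.
For each x ∈ F_11, compute rhs = x³ + 7·x + 6 mod 11, then count y ∈ F_11 with y² ≡ rhs.
  x = 0: rhs = 6, matching y values: none (0 points).
  x = 1: rhs = 3, matching y values: 5, 6 (2 points).
  x = 2: rhs = 6, matching y values: none (0 points).
  x = 3: rhs = 10, matching y values: none (0 points).
  x = 4: rhs = 10, matching y values: none (0 points).
  x = 5: rhs = 1, matching y values: 1, 10 (2 points).
  x = 6: rhs = 0, matching y values: 0 (1 points).
  x = 7: rhs = 2, matching y values: none (0 points).
  x = 8: rhs = 2, matching y values: none (0 points).
  x = 9: rhs = 6, matching y values: none (0 points).
  x = 10: rhs = 9, matching y values: 3, 8 (2 points).
Total affine count: 7.
Full point count |E(F_11)| = 7 + 1 = 8.
Hasse bound: |8 − (11+1)| = |-4| = 4 ≤ 2√11 ≈ 6.6332 ✓.


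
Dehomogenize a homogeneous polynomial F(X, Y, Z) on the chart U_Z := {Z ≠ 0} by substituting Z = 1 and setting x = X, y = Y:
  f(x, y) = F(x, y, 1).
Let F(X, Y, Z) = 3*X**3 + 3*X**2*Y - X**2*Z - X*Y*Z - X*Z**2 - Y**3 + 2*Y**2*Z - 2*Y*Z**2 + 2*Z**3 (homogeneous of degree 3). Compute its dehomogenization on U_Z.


f(x, y) = 3*x**3 + 3*x**2*y - x**2 - x*y - x - y**3 + 2*y**2 - 2*y + 2

On U_Z we set Z = 1. Each monomial c·X^i·Y^j·Z^k in F becomes c·x^i·y^j·1^k = c·x^i·y^j.
Substituting Z = 1: F(X, Y, 1) = 3*x**3 + 3*x**2*y - x**2 - x*y - x - y**3 + 2*y**2 - 2*y + 2.
Note: deg(f) ≤ deg(F) = 3; strict inequality happens when F is divisible by Z (lost terms).


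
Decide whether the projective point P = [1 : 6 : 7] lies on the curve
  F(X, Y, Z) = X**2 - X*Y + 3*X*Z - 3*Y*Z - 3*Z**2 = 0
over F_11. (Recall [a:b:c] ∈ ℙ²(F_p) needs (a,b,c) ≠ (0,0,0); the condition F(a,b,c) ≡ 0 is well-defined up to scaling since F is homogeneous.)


F(1,6,7) ≡ 7 (mod 11); P is NOT on the curve.

Evaluate F(1, 6, 7) term-by-term (mod 11).
  X**2 ↦ 1·1·1·1 = 1
  -X*Y ↦ -1·1·6·1 = -6
  3*X*Z ↦ 3·1·1·7 = 21
  -3*Y*Z ↦ -3·1·6·7 = -126
  -3*Z**2 ↦ -3·1·1·49 = -147
Sum: F(1, 6, 7) = (1) + (-6) + (21) + (-126) + (-147) = -257.
Reducing mod 11: -257 ≡ 7 (mod 11).
Since F(a, b, c) ≡ 7 ≠ 0 (mod 11), P does NOT lie on the curve.


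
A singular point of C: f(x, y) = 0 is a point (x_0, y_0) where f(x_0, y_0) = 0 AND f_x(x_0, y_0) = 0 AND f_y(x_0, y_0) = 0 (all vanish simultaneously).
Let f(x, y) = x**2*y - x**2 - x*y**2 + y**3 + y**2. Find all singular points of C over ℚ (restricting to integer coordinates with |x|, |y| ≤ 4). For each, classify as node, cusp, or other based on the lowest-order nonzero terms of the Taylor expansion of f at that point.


Singular points: {(0, 0)}; classification: node.

Compute partial derivatives:
  f_x = 2*x*y - 2*x - y**2.
  f_y = x**2 - 2*x*y + 3*y**2 + 2*y.
Scan x_0 ∈ {−4, ..., 4}. For each x_0, f_y(x_0, y) is a polynomial in y; find its integer roots y ∈ {−4, ..., 4}, then test f_x and f at those candidates.
  x = -4: f_y(-4, y) = 3*y**2 + 10*y + 16; no integer root y with |y| ≤ 4.
  x = -3: f_y(-3, y) = 3*y**2 + 8*y + 9; no integer root y with |y| ≤ 4.
  x = -2: f_y(-2, y) = 3*y**2 + 6*y + 4; no integer root y with |y| ≤ 4.
  x = -1: f_y(-1, y) = 3*y**2 + 4*y + 1; vanishes at y ∈ {-1}. (-1, -1): f_x = 3 ≠ 0.
  x = 0: f_y(0, y) = 3*y**2 + 2*y; vanishes at y ∈ {0}. (0, 0): f_x = 0, f = 0 — SINGULAR.
  x = 1: f_y(1, y) = 3*y**2 + 1; no integer root y with |y| ≤ 4.
  x = 2: f_y(2, y) = 3*y**2 - 2*y + 4; no integer root y with |y| ≤ 4.
  x = 3: f_y(3, y) = 3*y**2 - 4*y + 9; no integer root y with |y| ≤ 4.
  x = 4: f_y(4, y) = 3*y**2 - 6*y + 16; no integer root y with |y| ≤ 4.
Only singular point on the grid: (0, 0).
Classify: substitute x = 0 + u, y = 0 + v and expand: f = u**2*v - u**2 - u*v**2 + v**3 + v**2.
No constant or linear terms (consistent with a singular point). Quadratic part: -u**2 + v**2. Cubic part: u**2*v - u*v**2 + v**3.
The quadratic part v**2 - u**2 = (v − u)(v + u) splits into two distinct linear factors, so there are two distinct tangent lines y − 0 = ±(x − 0) — this is a node (ordinary double point).
Classification: node.


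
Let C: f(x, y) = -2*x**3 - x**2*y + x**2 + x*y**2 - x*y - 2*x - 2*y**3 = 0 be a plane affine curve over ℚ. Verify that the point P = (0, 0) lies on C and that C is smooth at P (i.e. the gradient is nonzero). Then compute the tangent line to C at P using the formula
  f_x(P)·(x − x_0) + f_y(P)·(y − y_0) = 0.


Tangent line at P: -2*x = 0.

Step 1: f(0, 0) = 0, so P lies on C.
Step 2: partial derivatives
  f_x(x, y) = -6*x**2 - 2*x*y + 2*x + y**2 - y - 2, f_y(x, y) = -x**2 + 2*x*y - x - 6*y**2.
  f_x(P) = -2, f_y(P) = 0 (gradient nonzero, so P is smooth).
Step 3: tangent line at P: -2·(x − 0) + 0·(y − 0) = 0.
Expanding: -2*x = 0.


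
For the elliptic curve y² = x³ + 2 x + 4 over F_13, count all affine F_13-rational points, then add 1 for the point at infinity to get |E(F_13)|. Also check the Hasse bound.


Affine points = {(0, 2), (0, 11), (2, 4), (2, 9), (5, 3), (5, 10), (7, 6), (7, 7), (8, 5), (8, 8), (9, 6), (9, 7), (10, 6), (10, 7), (12, 1), (12, 12)}; affine count = 16; |E(F_13)| = 17.

Discriminant check: Δ ∝ 4a³ + 27b² = 4·2³ + 27·4² = 4·8 + 27·16 ≡ 9 (mod 13). Nonzero ⇒ E is nonsingular.
For each x ∈ F_13, compute rhs = x³ + 2·x + 4 mod 13, then count y ∈ F_13 with y² ≡ rhs.
  x = 0: rhs = 4, matching y values: 2, 11 (2 points).
  x = 1: rhs = 7, matching y values: none (0 points).
  x = 2: rhs = 3, matching y values: 4, 9 (2 points).
  x = 3: rhs = 11, matching y values: none (0 points).
  x = 4: rhs = 11, matching y values: none (0 points).
  x = 5: rhs = 9, matching y values: 3, 10 (2 points).
  x = 6: rhs = 11, matching y values: none (0 points).
  x = 7: rhs = 10, matching y values: 6, 7 (2 points).
  x = 8: rhs = 12, matching y values: 5, 8 (2 points).
  x = 9: rhs = 10, matching y values: 6, 7 (2 points).
  x = 10: rhs = 10, matching y values: 6, 7 (2 points).
  x = 11: rhs = 5, matching y values: none (0 points).
  x = 12: rhs = 1, matching y values: 1, 12 (2 points).
Total affine count: 16.
Full point count |E(F_13)| = 16 + 1 = 17.
Hasse bound: |17 − (13+1)| = |3| = 3 ≤ 2√13 ≈ 7.2111 ✓.


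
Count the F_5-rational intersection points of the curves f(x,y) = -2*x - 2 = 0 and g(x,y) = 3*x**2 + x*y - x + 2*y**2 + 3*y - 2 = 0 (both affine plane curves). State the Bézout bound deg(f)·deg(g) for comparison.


Common zeros: ∅; count = 0; Bézout bound = 2.

deg(f) = 1, deg(g) = 2, so Bézout bound = 2.
Scan x ∈ F_5. For each x, list the y ∈ F_5 with f(x, y) ≡ 0 and those with g(x, y) ≡ 0 (mod 5); the common zeros in that column are the intersection.
  x = 0: f ≡ 0 at y ∈ ∅; g ≡ 0 at y ∈ {3}; common: ∅.
  x = 1: f ≡ 0 at y ∈ ∅; g ≡ 0 at y ∈ {0, 3}; common: ∅.
  x = 2: f ≡ 0 at y ∈ ∅; g ≡ 0 at y ∈ {1, 4}; common: ∅.
  x = 3: f ≡ 0 at y ∈ ∅; g ≡ 0 at y ∈ {1}; common: ∅.
  x = 4: f ≡ 0 at y ∈ {0, 1, 2, 3, 4}; g ≡ 0 at y ∈ ∅; common: ∅.
Collecting: common zeros = ∅, so the count is 0.
Comparison with the Bézout bound: 0 ≤ 2 = deg(f)·deg(g), as expected for curves with no common component (the affine F_5-count falls short of the bound because intersections may lie at infinity, over extension fields, or carry multiplicity).


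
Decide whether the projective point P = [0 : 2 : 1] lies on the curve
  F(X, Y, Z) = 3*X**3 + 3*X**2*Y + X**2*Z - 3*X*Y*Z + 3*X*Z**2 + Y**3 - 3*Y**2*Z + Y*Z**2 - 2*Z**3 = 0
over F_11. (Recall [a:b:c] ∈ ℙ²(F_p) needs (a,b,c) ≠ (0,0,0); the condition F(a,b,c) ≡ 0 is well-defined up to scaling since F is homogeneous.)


F(0,2,1) ≡ 7 (mod 11); P is NOT on the curve.

Evaluate F(0, 2, 1) term-by-term (mod 11).
  3*X**3 ↦ 3·0·1·1 = 0
  3*X**2*Y ↦ 3·0·2·1 = 0
  X**2*Z ↦ 1·0·1·1 = 0
  -3*X*Y*Z ↦ -3·0·2·1 = 0
  3*X*Z**2 ↦ 3·0·1·1 = 0
  Y**3 ↦ 1·1·8·1 = 8
  -3*Y**2*Z ↦ -3·1·4·1 = -12
  Y*Z**2 ↦ 1·1·2·1 = 2
  -2*Z**3 ↦ -2·1·1·1 = -2
Sum: F(0, 2, 1) = (0) + (0) + (0) + (0) + (0) + (8) + (-12) + (2) + (-2) = -4.
Reducing mod 11: -4 ≡ 7 (mod 11).
Since F(a, b, c) ≡ 7 ≠ 0 (mod 11), P does NOT lie on the curve.


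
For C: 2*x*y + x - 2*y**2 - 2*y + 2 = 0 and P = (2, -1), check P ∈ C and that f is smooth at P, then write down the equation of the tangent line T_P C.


Tangent line at P: -x + 6*y + 8 = 0.

Step 1: f(2, -1) = 0, so P lies on C.
Step 2: partial derivatives
  f_x(x, y) = 2*y + 1, f_y(x, y) = 2*x - 4*y - 2.
  f_x(P) = -1, f_y(P) = 6 (gradient nonzero, so P is smooth).
Step 3: tangent line at P: -1·(x − 2) + 6·(y − -1) = 0.
Expanding: -x + 6*y + 8 = 0.


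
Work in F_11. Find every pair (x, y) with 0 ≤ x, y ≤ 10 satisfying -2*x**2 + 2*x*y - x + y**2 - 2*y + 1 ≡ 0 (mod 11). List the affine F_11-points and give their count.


Affine F_11-points: {(0, 1), (4, 8), (5, 5), (5, 9), (6, 0), (6, 1), (9, 8), (9, 9), (10, 0), (10, 4)}; count = 10.

For each of the 121 pairs (x, y) ∈ F_11², evaluate f(x, y) mod 11. Record the zeros.
  x = 0: [0↦1, 1↦0, 2↦1, 3↦4, 4↦9, 5↦5, 6↦3, 7↦3, 8↦5, 9↦9, 10↦4]  zeros at y ∈ {1}
  x = 1: [0↦9, 1↦10, 2↦2, 3↦7, 4↦3, 5↦1, 6↦1, 7↦3, 8↦7, 9↦2, 10↦10]  zeros at y ∈ ∅
  x = 2: [0↦2, 1↦5, 2↦10, 3↦6, 4↦4, 5↦4, 6↦6, 7↦10, 8↦5, 9↦2, 10↦1]  zeros at y ∈ ∅
  x = 3: [0↦2, 1↦7, 2↦3, 3↦1, 4↦1, 5↦3, 6↦7, 7↦2, 8↦10, 9↦9, 10↦10]  zeros at y ∈ ∅
  x = 4: [0↦9, 1↦5, 2↦3, 3↦3, 4↦5, 5↦9, 6↦4, 7↦1, 8↦0, 9↦1, 10↦4]  zeros at y ∈ {8}
  x = 5: [0↦1, 1↦10, 2↦10, 3↦1, 4↦5, 5↦0, 6↦8, 7↦7, 8↦8, 9↦0, 10↦5]  zeros at y ∈ {5, 9}
  x = 6: [0↦0, 1↦0, 2↦2, 3↦6, 4↦1, 5↦9, 6↦8, 7↦9, 8↦1, 9↦6, 10↦2]  zeros at y ∈ {0, 1}
  x = 7: [0↦6, 1↦8, 2↦1, 3↦7, 4↦4, 5↦3, 6↦4, 7↦7, 8↦1, 9↦8, 10↦6]  zeros at y ∈ ∅
  x = 8: [0↦8, 1↦1, 2↦7, 3↦4, 4↦3, 5↦4, 6↦7, 7↦1, 8↦8, 9↦6, 10↦6]  zeros at y ∈ ∅
  x = 9: [0↦6, 1↦1, 2↦9, 3↦8, 4↦9, 5↦1, 6↦6, 7↦2, 8↦0, 9↦0, 10↦2]  zeros at y ∈ {8, 9}
  x = 10: [0↦0, 1↦8, 2↦7, 3↦8, 4↦0, 5↦5, 6↦1, 7↦10, 8↦10, 9↦1, 10↦5]  zeros at y ∈ {0, 4}
Collecting zeros: affine points = {(0, 1), (4, 8), (5, 5), (5, 9), (6, 0), (6, 1), (9, 8), (9, 9), (10, 0), (10, 4)}.
Total count |C(F_11)_aff| = 10.


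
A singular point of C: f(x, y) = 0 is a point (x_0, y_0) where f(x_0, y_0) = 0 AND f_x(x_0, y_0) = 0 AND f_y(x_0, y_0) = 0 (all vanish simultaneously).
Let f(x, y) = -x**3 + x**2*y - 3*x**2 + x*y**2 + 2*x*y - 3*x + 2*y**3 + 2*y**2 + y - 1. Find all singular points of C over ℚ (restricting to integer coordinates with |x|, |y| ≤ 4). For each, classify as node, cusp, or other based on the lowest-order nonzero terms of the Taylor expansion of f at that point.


Singular points: {(-1, 0)}; classification: cusp.

Compute partial derivatives:
  f_x = -3*x**2 + 2*x*y - 6*x + y**2 + 2*y - 3.
  f_y = x**2 + 2*x*y + 2*x + 6*y**2 + 4*y + 1.
Scan x_0 ∈ {−4, ..., 4}. For each x_0, f_y(x_0, y) is a polynomial in y; find its integer roots y ∈ {−4, ..., 4}, then test f_x and f at those candidates.
  x = -4: f_y(-4, y) = 6*y**2 - 4*y + 9; no integer root y with |y| ≤ 4.
  x = -3: f_y(-3, y) = 6*y**2 - 2*y + 4; no integer root y with |y| ≤ 4.
  x = -2: f_y(-2, y) = 6*y**2 + 1; no integer root y with |y| ≤ 4.
  x = -1: f_y(-1, y) = 6*y**2 + 2*y; vanishes at y ∈ {0}. (-1, 0): f_x = 0, f = 0 — SINGULAR.
  x = 0: f_y(0, y) = 6*y**2 + 4*y + 1; no integer root y with |y| ≤ 4.
  x = 1: f_y(1, y) = 6*y**2 + 6*y + 4; no integer root y with |y| ≤ 4.
  x = 2: f_y(2, y) = 6*y**2 + 8*y + 9; no integer root y with |y| ≤ 4.
  x = 3: f_y(3, y) = 6*y**2 + 10*y + 16; no integer root y with |y| ≤ 4.
  x = 4: f_y(4, y) = 6*y**2 + 12*y + 25; no integer root y with |y| ≤ 4.
Only singular point on the grid: (-1, 0).
Classify: substitute x = -1 + u, y = 0 + v and expand: f = -u**3 + u**2*v + u*v**2 + 2*v**3 + v**2.
No constant or linear terms (consistent with a singular point). Quadratic part: v**2. Cubic part: -u**3 + u**2*v + u*v**2 + 2*v**3.
The quadratic part v**2 is a perfect square, so there is a single (double) tangent line v = 0, i.e. y = 0. Restricting the cubic part to that line (v = 0) leaves -u**3 ≠ 0, so f is not divisible by v and the branch is v² ≈ u**3 to lowest order — this is a cusp.
Classification: cusp.


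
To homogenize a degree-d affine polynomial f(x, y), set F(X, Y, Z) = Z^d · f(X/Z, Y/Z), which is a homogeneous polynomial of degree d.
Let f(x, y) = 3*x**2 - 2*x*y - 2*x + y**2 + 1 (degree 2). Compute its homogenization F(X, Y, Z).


F(X, Y, Z) = 3*X**2 - 2*X*Y - 2*X*Z + Y**2 + Z**2

deg(f) = 2.
Substitute x = X/Z, y = Y/Z into f, then multiply by Z^2.
  monomial 3·x^2·y^0 ↦ 3·X^2·Y^0·Z^0.
  monomial -2·x^1·y^1 ↦ -2·X^1·Y^1·Z^0.
  monomial -2·x^1·y^0 ↦ -2·X^1·Y^0·Z^1.
  monomial 1·x^0·y^2 ↦ 1·X^0·Y^2·Z^0.
  monomial 1·x^0·y^0 ↦ 1·X^0·Y^0·Z^2.
Collecting: F(X, Y, Z) = 3*X**2 - 2*X*Y - 2*X*Z + Y**2 + Z**2.


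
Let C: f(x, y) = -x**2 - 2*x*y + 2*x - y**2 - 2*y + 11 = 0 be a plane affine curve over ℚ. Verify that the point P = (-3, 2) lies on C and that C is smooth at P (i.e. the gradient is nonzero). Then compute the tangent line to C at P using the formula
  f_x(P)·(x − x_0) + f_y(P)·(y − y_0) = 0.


Tangent line at P: 4*x + 12 = 0.

Step 1: f(-3, 2) = 0, so P lies on C.
Step 2: partial derivatives
  f_x(x, y) = -2*x - 2*y + 2, f_y(x, y) = -2*x - 2*y - 2.
  f_x(P) = 4, f_y(P) = 0 (gradient nonzero, so P is smooth).
Step 3: tangent line at P: 4·(x − -3) + 0·(y − 2) = 0.
Expanding: 4*x + 12 = 0.


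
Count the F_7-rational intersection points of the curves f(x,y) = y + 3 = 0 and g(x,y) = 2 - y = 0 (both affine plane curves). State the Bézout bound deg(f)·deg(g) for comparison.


Common zeros: ∅; count = 0; Bézout bound = 1.

deg(f) = 1, deg(g) = 1, so Bézout bound = 1.
Scan x ∈ F_7. For each x, list the y ∈ F_7 with f(x, y) ≡ 0 and those with g(x, y) ≡ 0 (mod 7); the common zeros in that column are the intersection.
  x = 0: f ≡ 0 at y ∈ {4}; g ≡ 0 at y ∈ {2}; common: ∅.
  x = 1: f ≡ 0 at y ∈ {4}; g ≡ 0 at y ∈ {2}; common: ∅.
  x = 2: f ≡ 0 at y ∈ {4}; g ≡ 0 at y ∈ {2}; common: ∅.
  x = 3: f ≡ 0 at y ∈ {4}; g ≡ 0 at y ∈ {2}; common: ∅.
  x = 4: f ≡ 0 at y ∈ {4}; g ≡ 0 at y ∈ {2}; common: ∅.
  x = 5: f ≡ 0 at y ∈ {4}; g ≡ 0 at y ∈ {2}; common: ∅.
  x = 6: f ≡ 0 at y ∈ {4}; g ≡ 0 at y ∈ {2}; common: ∅.
Collecting: common zeros = ∅, so the count is 0.
Comparison with the Bézout bound: 0 ≤ 1 = deg(f)·deg(g), as expected for curves with no common component (the affine F_7-count falls short of the bound because intersections may lie at infinity, over extension fields, or carry multiplicity).


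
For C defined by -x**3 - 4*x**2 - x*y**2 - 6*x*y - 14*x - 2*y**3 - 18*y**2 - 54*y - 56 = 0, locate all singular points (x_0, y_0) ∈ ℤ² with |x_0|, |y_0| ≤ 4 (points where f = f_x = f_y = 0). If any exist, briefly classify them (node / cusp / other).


Singular points: {(-1, -3)}; classification: node.

Compute partial derivatives:
  f_x = -3*x**2 - 8*x - y**2 - 6*y - 14.
  f_y = -2*x*y - 6*x - 6*y**2 - 36*y - 54.
Scan x_0 ∈ {−4, ..., 4}. For each x_0, f_y(x_0, y) is a polynomial in y; find its integer roots y ∈ {−4, ..., 4}, then test f_x and f at those candidates.
  x = -4: f_y(-4, y) = -6*y**2 - 28*y - 30; vanishes at y ∈ {-3}. (-4, -3): f_x = -21 ≠ 0.
  x = -3: f_y(-3, y) = -6*y**2 - 30*y - 36; vanishes at y ∈ {-3, -2}. (-3, -3): f_x = -8 ≠ 0; (-3, -2): f_x = -9 ≠ 0.
  x = -2: f_y(-2, y) = -6*y**2 - 32*y - 42; vanishes at y ∈ {-3}. (-2, -3): f_x = -1 ≠ 0.
  x = -1: f_y(-1, y) = -6*y**2 - 34*y - 48; vanishes at y ∈ {-3}. (-1, -3): f_x = 0, f = 0 — SINGULAR.
  x = 0: f_y(0, y) = -6*y**2 - 36*y - 54; vanishes at y ∈ {-3}. (0, -3): f_x = -5 ≠ 0.
  x = 1: f_y(1, y) = -6*y**2 - 38*y - 60; vanishes at y ∈ {-3}. (1, -3): f_x = -16 ≠ 0.
  x = 2: f_y(2, y) = -6*y**2 - 40*y - 66; vanishes at y ∈ {-3}. (2, -3): f_x = -33 ≠ 0.
  x = 3: f_y(3, y) = -6*y**2 - 42*y - 72; vanishes at y ∈ {-4, -3}. (3, -4): f_x = -57 ≠ 0; (3, -3): f_x = -56 ≠ 0.
  x = 4: f_y(4, y) = -6*y**2 - 44*y - 78; vanishes at y ∈ {-3}. (4, -3): f_x = -85 ≠ 0.
Only singular point on the grid: (-1, -3).
Classify: substitute x = -1 + u, y = -3 + v and expand: f = -u**3 - u**2 - u*v**2 - 2*v**3 + v**2.
No constant or linear terms (consistent with a singular point). Quadratic part: -u**2 + v**2. Cubic part: -u**3 - u*v**2 - 2*v**3.
The quadratic part v**2 - u**2 = (v − u)(v + u) splits into two distinct linear factors, so there are two distinct tangent lines y − -3 = ±(x − -1) — this is a node (ordinary double point).
Classification: node.


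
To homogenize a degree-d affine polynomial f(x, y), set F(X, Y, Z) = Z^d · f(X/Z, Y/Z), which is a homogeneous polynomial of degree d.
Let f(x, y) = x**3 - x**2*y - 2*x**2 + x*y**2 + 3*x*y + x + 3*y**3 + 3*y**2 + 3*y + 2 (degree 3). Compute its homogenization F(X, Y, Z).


F(X, Y, Z) = X**3 - X**2*Y - 2*X**2*Z + X*Y**2 + 3*X*Y*Z + X*Z**2 + 3*Y**3 + 3*Y**2*Z + 3*Y*Z**2 + 2*Z**3

deg(f) = 3.
Substitute x = X/Z, y = Y/Z into f, then multiply by Z^3.
  monomial 1·x^3·y^0 ↦ 1·X^3·Y^0·Z^0.
  monomial -1·x^2·y^1 ↦ -1·X^2·Y^1·Z^0.
  monomial -2·x^2·y^0 ↦ -2·X^2·Y^0·Z^1.
  monomial 1·x^1·y^2 ↦ 1·X^1·Y^2·Z^0.
  monomial 3·x^1·y^1 ↦ 3·X^1·Y^1·Z^1.
  monomial 1·x^1·y^0 ↦ 1·X^1·Y^0·Z^2.
  monomial 3·x^0·y^3 ↦ 3·X^0·Y^3·Z^0.
  monomial 3·x^0·y^2 ↦ 3·X^0·Y^2·Z^1.
  monomial 3·x^0·y^1 ↦ 3·X^0·Y^1·Z^2.
  monomial 2·x^0·y^0 ↦ 2·X^0·Y^0·Z^3.
Collecting: F(X, Y, Z) = X**3 - X**2*Y - 2*X**2*Z + X*Y**2 + 3*X*Y*Z + X*Z**2 + 3*Y**3 + 3*Y**2*Z + 3*Y*Z**2 + 2*Z**3.


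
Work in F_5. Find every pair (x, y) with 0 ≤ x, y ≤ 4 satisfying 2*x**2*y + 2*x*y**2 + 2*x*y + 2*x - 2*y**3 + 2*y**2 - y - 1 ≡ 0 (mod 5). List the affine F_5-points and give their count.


Affine F_5-points: {(0, 3), (2, 4), (3, 0), (4, 3), (4, 4)}; count = 5.

For each of the 25 pairs (x, y) ∈ F_5², evaluate f(x, y) mod 5. Record the zeros.
  x = 0: [0↦4, 1↦3, 2↦4, 3↦0, 4↦4]  zeros at y ∈ {3}
  x = 1: [0↦1, 1↦1, 2↦2, 3↦2, 4↦4]  zeros at y ∈ ∅
  x = 2: [0↦3, 1↦3, 2↦3, 3↦1, 4↦0]  zeros at y ∈ {4}
  x = 3: [0↦0, 1↦4, 2↦2, 3↦2, 4↦2]  zeros at y ∈ {0}
  x = 4: [0↦2, 1↦4, 2↦4, 3↦0, 4↦0]  zeros at y ∈ {3, 4}
Collecting zeros: affine points = {(0, 3), (2, 4), (3, 0), (4, 3), (4, 4)}.
Total count |C(F_5)_aff| = 5.


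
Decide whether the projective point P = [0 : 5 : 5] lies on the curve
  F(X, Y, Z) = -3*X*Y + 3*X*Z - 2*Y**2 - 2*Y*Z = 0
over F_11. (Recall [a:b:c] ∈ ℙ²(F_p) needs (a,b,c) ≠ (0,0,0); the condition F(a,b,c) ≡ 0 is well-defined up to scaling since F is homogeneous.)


F(0,5,5) ≡ 10 (mod 11); P is NOT on the curve.

Evaluate F(0, 5, 5) term-by-term (mod 11).
  -3*X*Y ↦ -3·0·5·1 = 0
  3*X*Z ↦ 3·0·1·5 = 0
  -2*Y**2 ↦ -2·1·25·1 = -50
  -2*Y*Z ↦ -2·1·5·5 = -50
Sum: F(0, 5, 5) = (0) + (0) + (-50) + (-50) = -100.
Reducing mod 11: -100 ≡ 10 (mod 11).
Since F(a, b, c) ≡ 10 ≠ 0 (mod 11), P does NOT lie on the curve.


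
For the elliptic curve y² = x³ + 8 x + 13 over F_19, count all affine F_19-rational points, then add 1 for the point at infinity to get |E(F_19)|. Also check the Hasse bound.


Affine points = {(3, 8), (3, 11), (5, 8), (5, 11), (6, 7), (6, 12), (8, 0), (9, 4), (9, 15), (11, 8), (11, 11), (14, 0), (16, 0), (18, 2), (18, 17)}; affine count = 15; |E(F_19)| = 16.

Discriminant check: Δ ∝ 4a³ + 27b² = 4·8³ + 27·13² = 4·512 + 27·169 ≡ 18 (mod 19). Nonzero ⇒ E is nonsingular.
For each x ∈ F_19, compute rhs = x³ + 8·x + 13 mod 19, then count y ∈ F_19 with y² ≡ rhs.
  x = 0: rhs = 13, matching y values: none (0 points).
  x = 1: rhs = 3, matching y values: none (0 points).
  x = 2: rhs = 18, matching y values: none (0 points).
  x = 3: rhs = 7, matching y values: 8, 11 (2 points).
  x = 4: rhs = 14, matching y values: none (0 points).
  x = 5: rhs = 7, matching y values: 8, 11 (2 points).
  x = 6: rhs = 11, matching y values: 7, 12 (2 points).
  x = 7: rhs = 13, matching y values: none (0 points).
  x = 8: rhs = 0, matching y values: 0 (1 points).
  x = 9: rhs = 16, matching y values: 4, 15 (2 points).
  x = 10: rhs = 10, matching y values: none (0 points).
  x = 11: rhs = 7, matching y values: 8, 11 (2 points).
  x = 12: rhs = 13, matching y values: none (0 points).
  x = 13: rhs = 15, matching y values: none (0 points).
  x = 14: rhs = 0, matching y values: 0 (1 points).
  x = 15: rhs = 12, matching y values: none (0 points).
  x = 16: rhs = 0, matching y values: 0 (1 points).
  x = 17: rhs = 8, matching y values: none (0 points).
  x = 18: rhs = 4, matching y values: 2, 17 (2 points).
Total affine count: 15.
Full point count |E(F_19)| = 15 + 1 = 16.
Hasse bound: |16 − (19+1)| = |-4| = 4 ≤ 2√19 ≈ 8.7178 ✓.


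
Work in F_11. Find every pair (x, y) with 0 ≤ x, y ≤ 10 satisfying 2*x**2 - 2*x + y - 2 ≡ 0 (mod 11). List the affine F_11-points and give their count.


Affine F_11-points: {(0, 2), (1, 2), (2, 9), (3, 1), (4, 0), (5, 6), (6, 8), (7, 6), (8, 0), (9, 1), (10, 9)}; count = 11.

For each of the 121 pairs (x, y) ∈ F_11², evaluate f(x, y) mod 11. Record the zeros.
  x = 0: [0↦9, 1↦10, 2↦0, 3↦1, 4↦2, 5↦3, 6↦4, 7↦5, 8↦6, 9↦7, 10↦8]  zeros at y ∈ {2}
  x = 1: [0↦9, 1↦10, 2↦0, 3↦1, 4↦2, 5↦3, 6↦4, 7↦5, 8↦6, 9↦7, 10↦8]  zeros at y ∈ {2}
  x = 2: [0↦2, 1↦3, 2↦4, 3↦5, 4↦6, 5↦7, 6↦8, 7↦9, 8↦10, 9↦0, 10↦1]  zeros at y ∈ {9}
  x = 3: [0↦10, 1↦0, 2↦1, 3↦2, 4↦3, 5↦4, 6↦5, 7↦6, 8↦7, 9↦8, 10↦9]  zeros at y ∈ {1}
  x = 4: [0↦0, 1↦1, 2↦2, 3↦3, 4↦4, 5↦5, 6↦6, 7↦7, 8↦8, 9↦9, 10↦10]  zeros at y ∈ {0}
  x = 5: [0↦5, 1↦6, 2↦7, 3↦8, 4↦9, 5↦10, 6↦0, 7↦1, 8↦2, 9↦3, 10↦4]  zeros at y ∈ {6}
  x = 6: [0↦3, 1↦4, 2↦5, 3↦6, 4↦7, 5↦8, 6↦9, 7↦10, 8↦0, 9↦1, 10↦2]  zeros at y ∈ {8}
  x = 7: [0↦5, 1↦6, 2↦7, 3↦8, 4↦9, 5↦10, 6↦0, 7↦1, 8↦2, 9↦3, 10↦4]  zeros at y ∈ {6}
  x = 8: [0↦0, 1↦1, 2↦2, 3↦3, 4↦4, 5↦5, 6↦6, 7↦7, 8↦8, 9↦9, 10↦10]  zeros at y ∈ {0}
  x = 9: [0↦10, 1↦0, 2↦1, 3↦2, 4↦3, 5↦4, 6↦5, 7↦6, 8↦7, 9↦8, 10↦9]  zeros at y ∈ {1}
  x = 10: [0↦2, 1↦3, 2↦4, 3↦5, 4↦6, 5↦7, 6↦8, 7↦9, 8↦10, 9↦0, 10↦1]  zeros at y ∈ {9}
Collecting zeros: affine points = {(0, 2), (1, 2), (2, 9), (3, 1), (4, 0), (5, 6), (6, 8), (7, 6), (8, 0), (9, 1), (10, 9)}.
Total count |C(F_11)_aff| = 11.


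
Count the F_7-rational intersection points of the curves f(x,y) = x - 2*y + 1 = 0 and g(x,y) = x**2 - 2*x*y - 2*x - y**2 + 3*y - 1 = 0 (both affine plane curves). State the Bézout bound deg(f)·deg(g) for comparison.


Common zeros: ∅; count = 0; Bézout bound = 2.

deg(f) = 1, deg(g) = 2, so Bézout bound = 2.
Scan x ∈ F_7. For each x, list the y ∈ F_7 with f(x, y) ≡ 0 and those with g(x, y) ≡ 0 (mod 7); the common zeros in that column are the intersection.
  x = 0: f ≡ 0 at y ∈ {4}; g ≡ 0 at y ∈ ∅; common: ∅.
  x = 1: f ≡ 0 at y ∈ {1}; g ≡ 0 at y ∈ {4}; common: ∅.
  x = 2: f ≡ 0 at y ∈ {5}; g ≡ 0 at y ∈ {2, 4}; common: ∅.
  x = 3: f ≡ 0 at y ∈ {2}; g ≡ 0 at y ∈ ∅; common: ∅.
  x = 4: f ≡ 0 at y ∈ {6}; g ≡ 0 at y ∈ {0, 2}; common: ∅.
  x = 5: f ≡ 0 at y ∈ {3}; g ≡ 0 at y ∈ {0}; common: ∅.
  x = 6: f ≡ 0 at y ∈ {0}; g ≡ 0 at y ∈ ∅; common: ∅.
Collecting: common zeros = ∅, so the count is 0.
Comparison with the Bézout bound: 0 ≤ 2 = deg(f)·deg(g), as expected for curves with no common component (the affine F_7-count falls short of the bound because intersections may lie at infinity, over extension fields, or carry multiplicity).


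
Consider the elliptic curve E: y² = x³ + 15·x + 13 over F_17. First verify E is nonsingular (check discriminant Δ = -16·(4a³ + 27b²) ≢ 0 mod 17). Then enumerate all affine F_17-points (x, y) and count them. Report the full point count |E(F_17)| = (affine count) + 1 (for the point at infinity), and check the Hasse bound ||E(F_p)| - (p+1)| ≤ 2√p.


Affine points = {(0, 8), (0, 9), (2, 0), (3, 0), (4, 1), (4, 16), (5, 3), (5, 14), (6, 8), (6, 9), (7, 6), (7, 11), (8, 4), (8, 13), (11, 8), (11, 9), (12, 0), (13, 5), (13, 12), (14, 3), (14, 14), (15, 3), (15, 14)}; affine count = 23; |E(F_17)| = 24.

Discriminant check: Δ ∝ 4a³ + 27b² = 4·15³ + 27·13² = 4·3375 + 27·169 ≡ 9 (mod 17). Nonzero ⇒ E is nonsingular.
For each x ∈ F_17, compute rhs = x³ + 15·x + 13 mod 17, then count y ∈ F_17 with y² ≡ rhs.
  x = 0: rhs = 13, matching y values: 8, 9 (2 points).
  x = 1: rhs = 12, matching y values: none (0 points).
  x = 2: rhs = 0, matching y values: 0 (1 points).
  x = 3: rhs = 0, matching y values: 0 (1 points).
  x = 4: rhs = 1, matching y values: 1, 16 (2 points).
  x = 5: rhs = 9, matching y values: 3, 14 (2 points).
  x = 6: rhs = 13, matching y values: 8, 9 (2 points).
  x = 7: rhs = 2, matching y values: 6, 11 (2 points).
  x = 8: rhs = 16, matching y values: 4, 13 (2 points).
  x = 9: rhs = 10, matching y values: none (0 points).
  x = 10: rhs = 7, matching y values: none (0 points).
  x = 11: rhs = 13, matching y values: 8, 9 (2 points).
  x = 12: rhs = 0, matching y values: 0 (1 points).
  x = 13: rhs = 8, matching y values: 5, 12 (2 points).
  x = 14: rhs = 9, matching y values: 3, 14 (2 points).
  x = 15: rhs = 9, matching y values: 3, 14 (2 points).
  x = 16: rhs = 14, matching y values: none (0 points).
Total affine count: 23.
Full point count |E(F_17)| = 23 + 1 = 24.
Hasse bound: |24 − (17+1)| = |6| = 6 ≤ 2√17 ≈ 8.2462 ✓.


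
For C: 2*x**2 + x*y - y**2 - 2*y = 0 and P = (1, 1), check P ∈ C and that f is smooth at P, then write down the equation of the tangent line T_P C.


Tangent line at P: 5*x - 3*y - 2 = 0.

Step 1: f(1, 1) = 0, so P lies on C.
Step 2: partial derivatives
  f_x(x, y) = 4*x + y, f_y(x, y) = x - 2*y - 2.
  f_x(P) = 5, f_y(P) = -3 (gradient nonzero, so P is smooth).
Step 3: tangent line at P: 5·(x − 1) + -3·(y − 1) = 0.
Expanding: 5*x - 3*y - 2 = 0.


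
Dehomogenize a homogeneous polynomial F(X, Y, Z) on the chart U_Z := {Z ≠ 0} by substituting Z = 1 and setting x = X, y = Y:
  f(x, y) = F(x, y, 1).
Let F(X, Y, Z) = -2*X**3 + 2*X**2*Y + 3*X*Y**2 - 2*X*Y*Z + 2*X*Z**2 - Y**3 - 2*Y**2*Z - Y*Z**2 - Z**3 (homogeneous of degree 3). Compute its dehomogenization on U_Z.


f(x, y) = -2*x**3 + 2*x**2*y + 3*x*y**2 - 2*x*y + 2*x - y**3 - 2*y**2 - y - 1

On U_Z we set Z = 1. Each monomial c·X^i·Y^j·Z^k in F becomes c·x^i·y^j·1^k = c·x^i·y^j.
Substituting Z = 1: F(X, Y, 1) = -2*x**3 + 2*x**2*y + 3*x*y**2 - 2*x*y + 2*x - y**3 - 2*y**2 - y - 1.
Note: deg(f) ≤ deg(F) = 3; strict inequality happens when F is divisible by Z (lost terms).


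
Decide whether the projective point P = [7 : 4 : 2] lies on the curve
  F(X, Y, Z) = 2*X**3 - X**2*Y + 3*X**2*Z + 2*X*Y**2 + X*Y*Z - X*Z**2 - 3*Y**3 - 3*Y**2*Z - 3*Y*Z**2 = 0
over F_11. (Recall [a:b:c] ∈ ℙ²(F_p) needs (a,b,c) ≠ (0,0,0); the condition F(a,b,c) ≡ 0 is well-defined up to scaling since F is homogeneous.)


F(7,4,2) ≡ 7 (mod 11); P is NOT on the curve.

Evaluate F(7, 4, 2) term-by-term (mod 11).
  2*X**3 ↦ 2·343·1·1 = 686
  -X**2*Y ↦ -1·49·4·1 = -196
  3*X**2*Z ↦ 3·49·1·2 = 294
  2*X*Y**2 ↦ 2·7·16·1 = 224
  X*Y*Z ↦ 1·7·4·2 = 56
  -X*Z**2 ↦ -1·7·1·4 = -28
  -3*Y**3 ↦ -3·1·64·1 = -192
  -3*Y**2*Z ↦ -3·1·16·2 = -96
  -3*Y*Z**2 ↦ -3·1·4·4 = -48
Sum: F(7, 4, 2) = (686) + (-196) + (294) + (224) + (56) + (-28) + (-192) + (-96) + (-48) = 700.
Reducing mod 11: 700 ≡ 7 (mod 11).
Since F(a, b, c) ≡ 7 ≠ 0 (mod 11), P does NOT lie on the curve.


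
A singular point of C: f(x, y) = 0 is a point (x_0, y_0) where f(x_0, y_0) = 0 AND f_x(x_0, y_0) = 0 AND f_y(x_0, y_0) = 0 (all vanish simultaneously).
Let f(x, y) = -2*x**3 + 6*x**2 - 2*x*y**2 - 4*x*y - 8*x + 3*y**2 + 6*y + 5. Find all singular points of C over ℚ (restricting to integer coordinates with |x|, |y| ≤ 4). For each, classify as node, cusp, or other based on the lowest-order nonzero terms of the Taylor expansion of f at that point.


Singular points: {(1, -1)}; classification: cusp.

Compute partial derivatives:
  f_x = -6*x**2 + 12*x - 2*y**2 - 4*y - 8.
  f_y = -4*x*y - 4*x + 6*y + 6.
Scan x_0 ∈ {−4, ..., 4}. For each x_0, f_y(x_0, y) is a polynomial in y; find its integer roots y ∈ {−4, ..., 4}, then test f_x and f at those candidates.
  x = -4: f_y(-4, y) = 22*y + 22; vanishes at y ∈ {-1}. (-4, -1): f_x = -150 ≠ 0.
  x = -3: f_y(-3, y) = 18*y + 18; vanishes at y ∈ {-1}. (-3, -1): f_x = -96 ≠ 0.
  x = -2: f_y(-2, y) = 14*y + 14; vanishes at y ∈ {-1}. (-2, -1): f_x = -54 ≠ 0.
  x = -1: f_y(-1, y) = 10*y + 10; vanishes at y ∈ {-1}. (-1, -1): f_x = -24 ≠ 0.
  x = 0: f_y(0, y) = 6*y + 6; vanishes at y ∈ {-1}. (0, -1): f_x = -6 ≠ 0.
  x = 1: f_y(1, y) = 2*y + 2; vanishes at y ∈ {-1}. (1, -1): f_x = 0, f = 0 — SINGULAR.
  x = 2: f_y(2, y) = -2*y - 2; vanishes at y ∈ {-1}. (2, -1): f_x = -6 ≠ 0.
  x = 3: f_y(3, y) = -6*y - 6; vanishes at y ∈ {-1}. (3, -1): f_x = -24 ≠ 0.
  x = 4: f_y(4, y) = -10*y - 10; vanishes at y ∈ {-1}. (4, -1): f_x = -54 ≠ 0.
Only singular point on the grid: (1, -1).
Classify: substitute x = 1 + u, y = -1 + v and expand: f = -2*u**3 - 2*u*v**2 + v**2.
No constant or linear terms (consistent with a singular point). Quadratic part: v**2. Cubic part: -2*u**3 - 2*u*v**2.
The quadratic part v**2 is a perfect square, so there is a single (double) tangent line v = 0, i.e. y = -1. Restricting the cubic part to that line (v = 0) leaves -2*u**3 ≠ 0, so f is not divisible by v and the branch is v² ≈ 2*u**3 to lowest order — this is a cusp.
Classification: cusp.
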